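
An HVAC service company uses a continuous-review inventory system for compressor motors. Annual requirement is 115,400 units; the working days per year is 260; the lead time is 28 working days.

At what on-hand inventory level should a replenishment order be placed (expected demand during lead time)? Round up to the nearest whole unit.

Daily demand d = 115,400 / 260 = 443.846 units/day
Demand during lead time = 443.846 × 28 = 12,427.69
Reorder point = 12,427.69 → round up

12,428 units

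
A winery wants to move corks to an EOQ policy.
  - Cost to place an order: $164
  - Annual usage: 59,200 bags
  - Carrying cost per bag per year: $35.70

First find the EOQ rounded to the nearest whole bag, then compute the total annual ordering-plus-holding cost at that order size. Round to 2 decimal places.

Q* = √(2·D·S / H) = √(2·59,200·164 / 35.7) = √543,910.4 ≈ 737.50 → Q = 738 bags
Orders/yr = 59,200/738 = 80.217; ordering cost = 80.217 × $164 = $13,155.56
Average inventory = 738/2 = 369; holding cost = 369 × $35.7 = $13,173.30
Total = $13,155.56 + $13,173.30 = $26,328.86

$26,328.86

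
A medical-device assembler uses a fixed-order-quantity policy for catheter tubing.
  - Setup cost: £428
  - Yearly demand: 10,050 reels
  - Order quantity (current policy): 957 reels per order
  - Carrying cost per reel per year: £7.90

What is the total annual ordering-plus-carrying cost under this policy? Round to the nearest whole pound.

£8,275

Annual ordering cost = (D/Q)·S = (10,050/957) × 428 = £4,494.67
Annual holding cost  = (Q/2)·H = (957/2) × 7.9 = £3,780.15
Total = £4,494.67 + £3,780.15 = £8,274.82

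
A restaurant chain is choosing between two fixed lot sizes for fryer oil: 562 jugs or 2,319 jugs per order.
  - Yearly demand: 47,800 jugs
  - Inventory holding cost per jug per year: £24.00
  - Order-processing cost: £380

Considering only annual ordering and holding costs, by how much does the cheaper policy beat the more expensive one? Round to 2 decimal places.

£3,403.60

TC(Q) = (D/Q)S + (Q/2)H
TC(562) = (47,800/562)×380 + (562/2)×24 = £39,064.28
TC(2,319) = (47,800/2,319)×380 + (2,319/2)×24 = £35,660.69
Lots of 2,319 are cheaper by £3,403.60.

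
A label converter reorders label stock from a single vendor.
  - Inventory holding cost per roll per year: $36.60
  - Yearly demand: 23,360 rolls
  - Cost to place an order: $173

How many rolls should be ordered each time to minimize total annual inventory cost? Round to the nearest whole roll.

Optimal lot size Q* = (2 × 23,360 × $173 / $36.6)^½ ≈ 469.93

470 rolls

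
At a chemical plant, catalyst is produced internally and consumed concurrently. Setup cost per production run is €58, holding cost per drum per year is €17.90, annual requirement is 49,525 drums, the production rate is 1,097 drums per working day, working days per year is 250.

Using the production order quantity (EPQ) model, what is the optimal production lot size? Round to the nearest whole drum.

d = 49,525/250 = 198.1000 drums/day;  effective holding cost H(1 − d/p) = 17.9·(1 − 198.1000/1097) = 14.66756
Q* = √(2DS / H_eff) = √(2·49,525·58 / 14.66756) ≈ 625.84

626 drums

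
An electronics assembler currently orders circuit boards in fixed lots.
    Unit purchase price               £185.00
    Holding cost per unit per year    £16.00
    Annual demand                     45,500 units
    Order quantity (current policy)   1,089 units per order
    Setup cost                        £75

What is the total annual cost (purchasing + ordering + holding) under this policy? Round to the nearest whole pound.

Annual ordering cost = (D/Q)·S = (45,500/1,089) × 75 = £3,133.61
Annual holding cost  = (Q/2)·H = (1,089/2) × 16 = £8,712.00
Purchase cost = D·C = 45,500 × 185 = £8,417,500.00
Total = £3,133.61 + £8,712.00 + £8,417,500.00 = £8,429,345.61

£8,429,346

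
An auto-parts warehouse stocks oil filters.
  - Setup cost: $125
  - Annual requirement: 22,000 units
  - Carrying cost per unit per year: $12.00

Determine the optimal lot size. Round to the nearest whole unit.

Q* = √(2·D·S / H) = √(2·22,000·125 / 12) = √458,333.3 ≈ 677.00

677 units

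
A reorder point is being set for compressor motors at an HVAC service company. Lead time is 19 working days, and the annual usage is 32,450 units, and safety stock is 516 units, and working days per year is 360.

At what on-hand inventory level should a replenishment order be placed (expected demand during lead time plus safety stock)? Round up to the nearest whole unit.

Daily demand d = 32,450 / 360 = 90.139 units/day
Demand during lead time = 90.139 × 19 = 1,712.64
Reorder point = 1,712.64 + 516 = 2,228.64 → round up

2,229 units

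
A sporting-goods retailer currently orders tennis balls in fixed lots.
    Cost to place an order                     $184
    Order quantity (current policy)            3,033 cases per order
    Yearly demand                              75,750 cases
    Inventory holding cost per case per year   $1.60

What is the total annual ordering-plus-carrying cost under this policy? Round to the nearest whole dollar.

$7,022

Annual ordering cost = (D/Q)·S = (75,750/3,033) × 184 = $4,595.45
Annual holding cost  = (Q/2)·H = (3,033/2) × 1.6 = $2,426.40
Total = $4,595.45 + $2,426.40 = $7,021.85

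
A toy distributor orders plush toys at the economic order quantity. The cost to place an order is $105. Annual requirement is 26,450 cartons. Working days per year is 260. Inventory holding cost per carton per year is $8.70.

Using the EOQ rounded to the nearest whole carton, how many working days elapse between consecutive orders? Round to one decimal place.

7.9 days

EOQ = √(2DS/H) = √(2 × 26,450 × 105 / 8.7)
    = √(638,448.28) ≈ 799.03 → Q = 799 cartons
Cycle time = (working days × Q)/D = (260 × 799) / 26,450 = 7.854 days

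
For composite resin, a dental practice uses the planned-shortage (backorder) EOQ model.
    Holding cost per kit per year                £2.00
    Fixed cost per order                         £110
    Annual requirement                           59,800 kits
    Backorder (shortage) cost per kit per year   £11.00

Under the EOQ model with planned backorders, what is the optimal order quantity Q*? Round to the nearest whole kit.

2,788 kits

Basic EOQ = √(2·59,800·110/2) = 2,564.761
Backorder adjustment √((H+b)/b) = √((2+11)/11) = 1.0871
Q* = 2,564.761 × 1.0871 ≈ 2,788.19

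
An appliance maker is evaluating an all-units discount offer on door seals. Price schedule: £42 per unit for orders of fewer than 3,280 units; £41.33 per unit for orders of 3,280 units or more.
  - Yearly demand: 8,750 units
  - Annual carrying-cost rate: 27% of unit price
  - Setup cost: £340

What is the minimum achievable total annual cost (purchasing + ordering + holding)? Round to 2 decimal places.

H₁ = 27%×£42 = £11.3400;  H₂ = 27%×£41.33 = £11.1591
EOQ₁ = √(2×8,750×340/11.3400) = 724.36  (< 3,280, feasible at tier 1)
EOQ₂ = √(2×8,750×340/11.1591) = 730.20  (< 3,280 → use Q = 3,280 at tier-2 price)
TC(tier 1 (EOQ₁), Q≈724.4) = £375,714.20
TC(tier 2, Q≈3,280.0) = £380,845.44
Minimum at tier 1 (EOQ₁): £375,714.20

£375,714.20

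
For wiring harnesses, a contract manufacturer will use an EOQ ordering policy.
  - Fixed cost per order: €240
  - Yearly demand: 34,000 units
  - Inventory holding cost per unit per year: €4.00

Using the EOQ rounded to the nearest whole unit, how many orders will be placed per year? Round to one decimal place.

16.8 orders per year

EOQ = √(2DS/H) = √(2 × 34,000 × 240 / 4)
    = √(4,080,000.00) ≈ 2,019.90 → Q = 2,020
Orders per year = D/Q = 34,000 / 2,020 = 16.832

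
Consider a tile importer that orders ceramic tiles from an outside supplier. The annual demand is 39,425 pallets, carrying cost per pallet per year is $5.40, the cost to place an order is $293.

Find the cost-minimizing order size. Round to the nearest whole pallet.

2,068 pallets

Q* = √(2·D·S / H) = √(2·39,425·293 / 5.4) = √4,278,342.6 ≈ 2,068.42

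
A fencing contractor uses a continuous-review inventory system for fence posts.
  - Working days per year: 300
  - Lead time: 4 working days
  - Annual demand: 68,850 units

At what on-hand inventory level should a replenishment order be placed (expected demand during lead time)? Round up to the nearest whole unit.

918 units

Daily demand d = 68,850 / 300 = 229.500 units/day
Demand during lead time = 229.500 × 4 = 918.00
Reorder point = 918.00 → round up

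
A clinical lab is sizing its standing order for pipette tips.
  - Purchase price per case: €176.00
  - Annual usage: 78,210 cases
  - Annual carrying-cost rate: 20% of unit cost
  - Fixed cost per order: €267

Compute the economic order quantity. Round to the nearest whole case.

1,089 cases

Holding cost per case per year: H = 20% × €176 = €35.2000
Q* = √(2·D·S / H) = √(2·78,210·267 / 35.2) = √1,186,481.2 ≈ 1,089.26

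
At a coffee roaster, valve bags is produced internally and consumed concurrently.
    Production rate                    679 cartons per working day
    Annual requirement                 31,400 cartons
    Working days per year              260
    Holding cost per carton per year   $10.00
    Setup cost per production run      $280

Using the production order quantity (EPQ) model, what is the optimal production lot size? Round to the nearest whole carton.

1,462 cartons

d = 31,400/260 = 120.7692 cartons/day;  effective holding cost H(1 − d/p) = 10·(1 − 120.7692/679) = 8.22137
Q* = √(2DS / H_eff) = √(2·31,400·280 / 8.22137) ≈ 1,462.47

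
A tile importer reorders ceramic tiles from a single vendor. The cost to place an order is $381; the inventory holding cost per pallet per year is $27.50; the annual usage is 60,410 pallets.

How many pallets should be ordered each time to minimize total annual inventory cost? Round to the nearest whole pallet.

1,294 pallets

2DS/H = 2·60,410·381/27.5 = 1,673,906.18
EOQ = √1,673,906.18 ≈ 1,293.80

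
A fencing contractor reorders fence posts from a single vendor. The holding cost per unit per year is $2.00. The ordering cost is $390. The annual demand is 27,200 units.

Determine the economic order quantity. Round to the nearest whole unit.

3,257 units

EOQ = √(2DS/H) = √(2 × 27,200 × 390 / 2)
    = √(10,608,000.00) ≈ 3,256.99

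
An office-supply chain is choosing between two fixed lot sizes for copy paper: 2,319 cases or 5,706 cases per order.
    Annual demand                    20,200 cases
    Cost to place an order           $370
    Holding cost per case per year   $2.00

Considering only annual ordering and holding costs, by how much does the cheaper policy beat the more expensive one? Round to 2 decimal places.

TC(Q) = (D/Q)S + (Q/2)H
TC(2,319) = (20,200/2,319)×370 + (2,319/2)×2 = $5,541.94
TC(5,706) = (20,200/5,706)×370 + (5,706/2)×2 = $7,015.85
|ΔTC| = |$5,541.94 − $7,015.85| = $1,473.91

$1,473.91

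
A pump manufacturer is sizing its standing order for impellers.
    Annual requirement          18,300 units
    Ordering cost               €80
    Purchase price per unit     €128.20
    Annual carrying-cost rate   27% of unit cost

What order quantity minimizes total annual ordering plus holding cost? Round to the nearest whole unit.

Carrying cost H = €128.2 × 27% = €34.6140/unit/yr
Q* = √(2·D·S / H) = √(2·18,300·80 / 34.614) = √84,590.1 ≈ 290.84

291 units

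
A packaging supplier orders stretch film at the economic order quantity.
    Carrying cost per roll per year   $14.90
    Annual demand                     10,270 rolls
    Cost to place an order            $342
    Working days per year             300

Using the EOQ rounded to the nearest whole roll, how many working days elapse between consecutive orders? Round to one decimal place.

2DS/H = 2·10,270·342/14.9 = 471,455.03
EOQ = √471,455.03 ≈ 686.63 → Q = 687 rolls
Days between orders = 300 / (D/Q) = 300 / 14.949 ≈ 20.068

20.1 days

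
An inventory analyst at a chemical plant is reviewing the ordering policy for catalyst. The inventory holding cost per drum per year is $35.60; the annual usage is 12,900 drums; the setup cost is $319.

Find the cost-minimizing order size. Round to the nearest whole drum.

481 drums

Q* = √(2·D·S / H) = √(2·12,900·319 / 35.6) = √231,185.4 ≈ 480.82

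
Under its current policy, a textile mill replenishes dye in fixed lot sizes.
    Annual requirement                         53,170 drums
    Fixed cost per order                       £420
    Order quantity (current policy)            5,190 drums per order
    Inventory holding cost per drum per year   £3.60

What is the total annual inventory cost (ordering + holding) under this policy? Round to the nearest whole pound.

Ordering: D/Q × S = 53,170/5,190 × £420 = £4,302.77
Holding:  Q/2 × H = 5,190/2 × £3.6 = £9,342.00
Total = £4,302.77 + £9,342.00 = £13,644.77

£13,645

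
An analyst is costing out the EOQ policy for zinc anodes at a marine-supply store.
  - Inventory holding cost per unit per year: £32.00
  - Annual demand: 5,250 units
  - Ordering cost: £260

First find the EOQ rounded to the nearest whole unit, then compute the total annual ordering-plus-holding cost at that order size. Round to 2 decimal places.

£9,346.66

Q* = √(2·D·S / H) = √(2·5,250·260 / 32) = √85,312.5 ≈ 292.08 → Q = 292 units
Orders/yr = 5,250/292 = 17.979; ordering cost = 17.979 × £260 = £4,674.66
Average inventory = 292/2 = 146; holding cost = 146 × £32 = £4,672.00
Total = £4,674.66 + £4,672.00 = £9,346.66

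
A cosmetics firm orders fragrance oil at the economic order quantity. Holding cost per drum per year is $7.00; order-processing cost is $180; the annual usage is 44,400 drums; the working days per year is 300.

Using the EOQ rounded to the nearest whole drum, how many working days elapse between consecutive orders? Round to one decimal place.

10.2 days

Optimal lot size Q* = (2 × 44,400 × $180 / $7)^½ ≈ 1,511.10 → Q = 1,511 drums
Days between orders = 300 / (D/Q) = 300 / 29.385 ≈ 10.209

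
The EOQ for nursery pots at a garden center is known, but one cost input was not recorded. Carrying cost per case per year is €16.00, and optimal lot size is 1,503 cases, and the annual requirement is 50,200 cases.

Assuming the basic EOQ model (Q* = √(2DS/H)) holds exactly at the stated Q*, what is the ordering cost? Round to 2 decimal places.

From Q* = √(2DS/H) ⇒ Q*² = 2DS/H.
S = Q²H / (2D) = 1,503² × 16 / (2 × 50,200) = 360.0014

€360.00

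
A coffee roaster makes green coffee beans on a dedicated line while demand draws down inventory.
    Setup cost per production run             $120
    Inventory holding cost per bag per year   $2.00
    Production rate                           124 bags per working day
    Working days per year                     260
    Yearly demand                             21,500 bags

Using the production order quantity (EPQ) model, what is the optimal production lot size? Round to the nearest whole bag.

Daily demand d = 21,500/260 = 82.692; p = 124; 1 − d/p = 0.33313
EPQ = √(2DS / (H(1 − d/p)))
    = √(2 × 21,500 × 120 / (2 × 0.33313)) ≈ 2,782.95

2,783 bags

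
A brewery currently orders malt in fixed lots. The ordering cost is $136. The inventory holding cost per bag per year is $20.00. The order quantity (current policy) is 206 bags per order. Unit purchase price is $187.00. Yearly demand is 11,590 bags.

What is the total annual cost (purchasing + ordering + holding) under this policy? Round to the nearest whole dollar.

$2,177,042

Annual ordering cost = (D/Q)·S = (11,590/206) × 136 = $7,651.65
Annual holding cost  = (Q/2)·H = (206/2) × 20 = $2,060.00
Purchase cost = D·C = 11,590 × 187 = $2,167,330.00
Total = $7,651.65 + $2,060.00 + $2,167,330.00 = $2,177,041.65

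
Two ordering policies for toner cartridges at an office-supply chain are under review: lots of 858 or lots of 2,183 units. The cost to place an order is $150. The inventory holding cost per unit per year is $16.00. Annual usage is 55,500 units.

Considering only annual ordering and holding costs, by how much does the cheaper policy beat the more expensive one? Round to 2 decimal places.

For each Q, cost = (D/Q)·S + (Q/2)·H.
TC(858) = (55,500/858)×150 + (858/2)×16 = $16,566.80
TC(2,183) = (55,500/2,183)×150 + (2,183/2)×16 = $21,277.56
|ΔTC| = |$16,566.80 − $21,277.56| = $4,710.76

$4,710.76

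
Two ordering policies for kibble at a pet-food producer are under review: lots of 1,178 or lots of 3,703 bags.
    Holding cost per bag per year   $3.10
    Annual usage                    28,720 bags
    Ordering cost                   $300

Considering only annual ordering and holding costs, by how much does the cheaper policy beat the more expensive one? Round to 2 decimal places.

$1,073.58

Annual cost at Q: ordering D·S/Q plus holding Q·H/2.
TC(1,178) = (28,720/1,178)×300 + (1,178/2)×3.1 = $9,139.99
TC(3,703) = (28,720/3,703)×300 + (3,703/2)×3.1 = $8,066.41
|ΔTC| = |$9,139.99 − $8,066.41| = $1,073.58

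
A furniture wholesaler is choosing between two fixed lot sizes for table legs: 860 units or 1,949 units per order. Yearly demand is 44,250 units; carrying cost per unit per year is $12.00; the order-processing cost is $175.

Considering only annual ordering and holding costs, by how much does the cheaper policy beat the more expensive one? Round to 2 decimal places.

$1,502.83

TC(Q) = (D/Q)S + (Q/2)H
TC(860) = (44,250/860)×175 + (860/2)×12 = $14,164.36
TC(1,949) = (44,250/1,949)×175 + (1,949/2)×12 = $15,667.19
|ΔTC| = |$14,164.36 − $15,667.19| = $1,502.83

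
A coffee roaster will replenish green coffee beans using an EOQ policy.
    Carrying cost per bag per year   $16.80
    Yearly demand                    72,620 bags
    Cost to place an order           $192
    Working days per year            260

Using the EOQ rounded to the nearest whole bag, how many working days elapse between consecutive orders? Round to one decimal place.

4.6 days

Q* = √(2·D·S / H) = √(2·72,620·192 / 16.8) = √1,659,885.7 ≈ 1,288.37 → Q = 1,288 bags
Cycle time = (working days × Q)/D = (260 × 1,288) / 72,620 = 4.611 days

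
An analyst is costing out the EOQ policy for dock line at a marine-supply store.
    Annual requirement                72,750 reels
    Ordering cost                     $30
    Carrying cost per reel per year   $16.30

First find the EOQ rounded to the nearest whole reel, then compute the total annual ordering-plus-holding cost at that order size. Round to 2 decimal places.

Q* = √(2·D·S / H) = √(2·72,750·30 / 16.3) = √267,791.4 ≈ 517.49 → Q = 517 reels
Ordering: D/Q × S = 72,750/517 × $30 = $4,221.47
Holding:  Q/2 × H = 517/2 × $16.3 = $4,213.55
Total = $4,221.47 + $4,213.55 = $8,435.02

$8,435.02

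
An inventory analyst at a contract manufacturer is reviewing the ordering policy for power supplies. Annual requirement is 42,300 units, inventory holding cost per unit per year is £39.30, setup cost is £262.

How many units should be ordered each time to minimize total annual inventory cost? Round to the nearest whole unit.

2DS/H = 2·42,300·262/39.3 = 564,000.00
EOQ = √564,000.00 ≈ 751.00

751 units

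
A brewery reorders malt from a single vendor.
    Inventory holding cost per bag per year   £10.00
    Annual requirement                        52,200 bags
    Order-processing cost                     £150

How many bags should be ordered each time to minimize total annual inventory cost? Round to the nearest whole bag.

1,251 bags

Q* = √(2·D·S / H) = √(2·52,200·150 / 10) = √1,566,000.0 ≈ 1,251.40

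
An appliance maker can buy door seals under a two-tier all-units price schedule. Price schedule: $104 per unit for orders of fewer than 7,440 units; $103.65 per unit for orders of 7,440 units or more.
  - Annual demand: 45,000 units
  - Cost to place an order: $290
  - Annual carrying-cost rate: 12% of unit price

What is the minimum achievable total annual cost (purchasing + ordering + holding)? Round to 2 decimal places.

H₁ = 12%×$104 = $12.4800;  H₂ = 12%×$103.65 = $12.4380
EOQ₁ = √(2×45,000×290/12.4800) = 1,446.15  (< 7,440, feasible at tier 1)
EOQ₂ = √(2×45,000×290/12.4380) = 1,448.59  (< 7,440 → use Q = 7,440 at tier-2 price)
TC(tier 1 (EOQ₁), Q≈1,446.1) = $4,698,047.94
TC(tier 2, Q≈7,440.0) = $4,712,273.39
Minimum at tier 1 (EOQ₁): $4,698,047.94

$4,698,047.94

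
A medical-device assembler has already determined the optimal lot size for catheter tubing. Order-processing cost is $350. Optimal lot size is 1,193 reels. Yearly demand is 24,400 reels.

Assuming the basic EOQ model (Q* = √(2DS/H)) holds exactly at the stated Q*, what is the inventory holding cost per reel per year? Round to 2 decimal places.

$12.00

Since Q* = (2DS/H)^½, squaring gives Q*²·H = 2DS.
H = 2DS / Q² = 2 × 24,400 × 350 / 1,193² = 12.0007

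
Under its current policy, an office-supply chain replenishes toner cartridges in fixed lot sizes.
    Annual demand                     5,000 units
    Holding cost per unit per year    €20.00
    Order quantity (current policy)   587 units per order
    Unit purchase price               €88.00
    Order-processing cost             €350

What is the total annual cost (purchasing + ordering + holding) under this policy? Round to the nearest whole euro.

€448,851

Ordering: D/Q × S = 5,000/587 × €350 = €2,981.26
Holding:  Q/2 × H = 587/2 × €20 = €5,870.00
Purchase cost = D·C = 5,000 × 88 = €440,000.00
Total = €2,981.26 + €5,870.00 + €440,000.00 = €448,851.26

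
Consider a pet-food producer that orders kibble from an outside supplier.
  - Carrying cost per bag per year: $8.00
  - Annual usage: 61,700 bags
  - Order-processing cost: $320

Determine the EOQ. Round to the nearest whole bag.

Q* = √(2·D·S / H) = √(2·61,700·320 / 8) = √4,936,000.0 ≈ 2,221.71

2,222 bags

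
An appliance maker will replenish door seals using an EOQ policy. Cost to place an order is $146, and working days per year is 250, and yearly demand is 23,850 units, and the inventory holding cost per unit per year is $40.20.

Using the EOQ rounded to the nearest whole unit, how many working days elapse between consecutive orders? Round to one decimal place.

2DS/H = 2·23,850·146/40.2 = 173,238.81
EOQ = √173,238.81 ≈ 416.22 → Q = 416 units
Cycle time = (working days × Q)/D = (250 × 416) / 23,850 = 4.361 days

4.4 days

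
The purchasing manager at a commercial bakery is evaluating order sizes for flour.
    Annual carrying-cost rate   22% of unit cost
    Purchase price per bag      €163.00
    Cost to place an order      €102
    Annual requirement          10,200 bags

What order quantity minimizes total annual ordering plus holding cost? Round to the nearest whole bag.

H = i·C = 0.22 × €163 = €35.8600 per bag-year
EOQ = √(2DS/H) = √(2 × 10,200 × 102 / 35.86)
    = √(58,025.66) ≈ 240.89

241 bags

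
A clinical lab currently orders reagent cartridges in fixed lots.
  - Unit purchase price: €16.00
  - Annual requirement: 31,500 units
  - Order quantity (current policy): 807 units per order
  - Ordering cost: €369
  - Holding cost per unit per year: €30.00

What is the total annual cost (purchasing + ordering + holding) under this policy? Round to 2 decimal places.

€530,508.35

Annual ordering cost = (D/Q)·S = (31,500/807) × 369 = €14,403.35
Annual holding cost  = (Q/2)·H = (807/2) × 30 = €12,105.00
Purchase cost = D·C = 31,500 × 16 = €504,000.00
Total = €14,403.35 + €12,105.00 + €504,000.00 = €530,508.35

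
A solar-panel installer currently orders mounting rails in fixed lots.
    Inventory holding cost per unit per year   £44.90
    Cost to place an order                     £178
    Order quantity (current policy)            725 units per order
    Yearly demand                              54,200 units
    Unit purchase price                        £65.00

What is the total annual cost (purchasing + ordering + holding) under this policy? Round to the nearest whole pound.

£3,552,583

Annual ordering cost = (D/Q)·S = (54,200/725) × 178 = £13,307.03
Annual holding cost  = (Q/2)·H = (725/2) × 44.9 = £16,276.25
Purchase cost = D·C = 54,200 × 65 = £3,523,000.00
Total = £13,307.03 + £16,276.25 + £3,523,000.00 = £3,552,583.28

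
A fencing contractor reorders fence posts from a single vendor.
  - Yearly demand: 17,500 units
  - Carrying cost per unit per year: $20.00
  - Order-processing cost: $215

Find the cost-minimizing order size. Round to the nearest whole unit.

Q* = √(2·D·S / H) = √(2·17,500·215 / 20) = √376,250.0 ≈ 613.39

613 units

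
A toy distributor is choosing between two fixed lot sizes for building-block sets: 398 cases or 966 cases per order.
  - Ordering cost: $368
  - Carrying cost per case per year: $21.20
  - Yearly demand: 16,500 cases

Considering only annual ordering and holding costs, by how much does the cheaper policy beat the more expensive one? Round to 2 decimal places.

For each Q, cost = (D/Q)·S + (Q/2)·H.
TC(398) = (16,500/398)×368 + (398/2)×21.2 = $19,475.08
TC(966) = (16,500/966)×368 + (966/2)×21.2 = $16,525.31
|ΔTC| = |$19,475.08 − $16,525.31| = $2,949.77

$2,949.77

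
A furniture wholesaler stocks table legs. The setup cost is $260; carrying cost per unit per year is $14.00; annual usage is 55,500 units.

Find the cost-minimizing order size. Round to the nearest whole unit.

Optimal lot size Q* = (2 × 55,500 × $260 / $14)^½ ≈ 1,435.77

1,436 units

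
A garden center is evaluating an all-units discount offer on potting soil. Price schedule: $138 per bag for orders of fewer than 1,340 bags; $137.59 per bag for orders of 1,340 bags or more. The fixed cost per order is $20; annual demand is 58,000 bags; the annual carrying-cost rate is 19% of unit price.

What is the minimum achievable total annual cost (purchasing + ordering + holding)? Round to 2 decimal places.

$7,998,600.88

H₁ = 19%×$138 = $26.2200;  H₂ = 19%×$137.59 = $26.1421
EOQ₁ = √(2×58,000×20/26.2200) = 297.46  (< 1,340, feasible at tier 1)
EOQ₂ = √(2×58,000×20/26.1421) = 297.90  (< 1,340 → use Q = 1,340 at tier-2 price)
TC(tier 1 (EOQ₁), Q≈297.5) = $8,011,799.38
TC(tier 2, Q≈1,340.0) = $7,998,600.88
Minimum at tier 2: $7,998,600.88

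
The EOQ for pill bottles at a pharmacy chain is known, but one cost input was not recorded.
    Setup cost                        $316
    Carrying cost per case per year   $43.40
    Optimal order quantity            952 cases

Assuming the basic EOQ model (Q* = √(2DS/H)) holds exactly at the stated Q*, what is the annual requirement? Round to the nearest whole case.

62,237 cases per year

EOQ relation: Q² = 2DS/H, so rearrange for the unknown.
D = Q²H / (2S) = 952² × 43.4 / (2 × 316) = 62,236.70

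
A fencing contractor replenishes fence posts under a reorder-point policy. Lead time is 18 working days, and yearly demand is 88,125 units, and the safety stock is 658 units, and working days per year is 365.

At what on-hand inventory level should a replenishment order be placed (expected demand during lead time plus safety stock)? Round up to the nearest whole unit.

5,004 units

Daily demand d = 88,125 / 365 = 241.438 units/day
Demand during lead time = 241.438 × 18 = 4,345.89
Reorder point = 4,345.89 + 658 = 5,003.89 → round up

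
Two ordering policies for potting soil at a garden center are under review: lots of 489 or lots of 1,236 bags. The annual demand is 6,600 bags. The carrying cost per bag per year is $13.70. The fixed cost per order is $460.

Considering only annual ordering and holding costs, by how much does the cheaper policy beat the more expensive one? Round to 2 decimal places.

For each Q, cost = (D/Q)·S + (Q/2)·H.
TC(489) = (6,600/489)×460 + (489/2)×13.7 = $9,558.24
TC(1,236) = (6,600/1,236)×460 + (1,236/2)×13.7 = $10,922.91
Lots of 489 are cheaper by $1,364.67.

$1,364.67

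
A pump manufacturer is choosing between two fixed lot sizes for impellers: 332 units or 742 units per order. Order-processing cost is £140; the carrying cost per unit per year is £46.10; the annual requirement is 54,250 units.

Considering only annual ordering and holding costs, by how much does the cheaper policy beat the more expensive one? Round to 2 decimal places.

TC(Q) = (D/Q)S + (Q/2)H
TC(332) = (54,250/332)×140 + (332/2)×46.1 = £30,529.11
TC(742) = (54,250/742)×140 + (742/2)×46.1 = £27,338.95
Lots of 742 are cheaper by £3,190.16.

£3,190.16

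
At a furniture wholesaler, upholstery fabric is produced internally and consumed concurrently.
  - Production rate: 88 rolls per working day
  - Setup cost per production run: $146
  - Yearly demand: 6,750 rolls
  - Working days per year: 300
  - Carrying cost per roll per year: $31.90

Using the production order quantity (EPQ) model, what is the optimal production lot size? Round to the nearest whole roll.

288 rolls

d = 6,750/300 = 22.5000 rolls/day;  effective holding cost H(1 − d/p) = 31.9·(1 − 22.5000/88) = 23.74375
Q* = √(2DS / H_eff) = √(2·6,750·146 / 23.74375) ≈ 288.12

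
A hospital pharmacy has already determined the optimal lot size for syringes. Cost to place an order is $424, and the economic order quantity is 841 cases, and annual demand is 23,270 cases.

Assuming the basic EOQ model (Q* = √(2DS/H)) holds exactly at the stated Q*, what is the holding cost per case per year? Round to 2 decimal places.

$27.90

EOQ relation: Q² = 2DS/H, so rearrange for the unknown.
H = 2DS / Q² = 2 × 23,270 × 424 / 841² = 27.8997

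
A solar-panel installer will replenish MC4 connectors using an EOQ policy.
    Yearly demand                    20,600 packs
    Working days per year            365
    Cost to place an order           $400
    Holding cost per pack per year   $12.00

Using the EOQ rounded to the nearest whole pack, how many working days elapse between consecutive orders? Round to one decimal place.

2DS/H = 2·20,600·400/12 = 1,373,333.33
EOQ = √1,373,333.33 ≈ 1,171.89 → Q = 1,172 packs
T = Q/D × 365 days = 1,172/20,600 × 365 = 20.766 days

20.8 days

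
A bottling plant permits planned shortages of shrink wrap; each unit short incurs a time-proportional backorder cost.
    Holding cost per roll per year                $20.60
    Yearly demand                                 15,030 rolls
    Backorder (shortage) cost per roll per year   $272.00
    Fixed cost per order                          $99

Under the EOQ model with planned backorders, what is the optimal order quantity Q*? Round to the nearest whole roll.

394 rolls

Basic EOQ = √(2·15,030·99/20.6) = 380.083
Backorder adjustment √((H+b)/b) = √((20.6+272)/272) = 1.0372
Q* = 380.083 × 1.0372 ≈ 394.21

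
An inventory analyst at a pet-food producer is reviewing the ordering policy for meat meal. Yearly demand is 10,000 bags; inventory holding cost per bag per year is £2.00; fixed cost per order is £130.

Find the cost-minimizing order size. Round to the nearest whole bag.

Q* = √(2·D·S / H) = √(2·10,000·130 / 2) = √1,300,000.0 ≈ 1,140.18

1,140 bags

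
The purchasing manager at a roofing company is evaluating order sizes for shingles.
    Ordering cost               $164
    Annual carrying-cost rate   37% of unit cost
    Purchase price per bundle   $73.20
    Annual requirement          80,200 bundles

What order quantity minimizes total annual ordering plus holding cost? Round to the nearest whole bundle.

986 bundles

Carrying cost H = $73.2 × 37% = $27.0840/bundle/yr
EOQ = √(2DS/H) = √(2 × 80,200 × 164 / 27.084)
    = √(971,259.78) ≈ 985.53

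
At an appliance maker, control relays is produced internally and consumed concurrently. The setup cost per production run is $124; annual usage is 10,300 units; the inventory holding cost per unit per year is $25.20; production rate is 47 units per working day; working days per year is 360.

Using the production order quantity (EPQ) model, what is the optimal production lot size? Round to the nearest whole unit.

509 units

Daily demand d = 10,300/360 = 28.611; p = 47; 1 − d/p = 0.39125
EPQ = √(2DS / (H(1 − d/p)))
    = √(2 × 10,300 × 124 / (25.2 × 0.39125)) ≈ 509.00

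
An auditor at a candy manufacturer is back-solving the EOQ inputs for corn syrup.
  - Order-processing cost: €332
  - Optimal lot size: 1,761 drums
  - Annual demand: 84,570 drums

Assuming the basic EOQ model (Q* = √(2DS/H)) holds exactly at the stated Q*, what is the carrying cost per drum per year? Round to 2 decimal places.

€18.11

Since Q* = (2DS/H)^½, squaring gives Q*²·H = 2DS.
H = 2DS / Q² = 2 × 84,570 × 332 / 1,761² = 18.1078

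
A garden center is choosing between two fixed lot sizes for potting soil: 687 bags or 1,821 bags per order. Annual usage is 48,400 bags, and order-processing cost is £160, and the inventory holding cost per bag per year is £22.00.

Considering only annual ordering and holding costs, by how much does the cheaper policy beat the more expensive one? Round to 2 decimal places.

£5,454.41

Annual cost at Q: ordering D·S/Q plus holding Q·H/2.
TC(687) = (48,400/687)×160 + (687/2)×22 = £18,829.20
TC(1,821) = (48,400/1,821)×160 + (1,821/2)×22 = £24,283.61
|ΔTC| = |£18,829.20 − £24,283.61| = £5,454.41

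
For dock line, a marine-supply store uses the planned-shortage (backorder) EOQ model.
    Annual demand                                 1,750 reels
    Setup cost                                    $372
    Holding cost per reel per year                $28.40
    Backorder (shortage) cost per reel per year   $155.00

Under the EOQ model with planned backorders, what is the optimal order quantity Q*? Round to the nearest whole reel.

233 reels

Q* = √(2DS/H) · √((H + b)/b)
   = √(2 × 1,750 × 372 / 28.4) · √((28.4 + 155) / 155)
   = 214.115 × 1.0878 ≈ 232.91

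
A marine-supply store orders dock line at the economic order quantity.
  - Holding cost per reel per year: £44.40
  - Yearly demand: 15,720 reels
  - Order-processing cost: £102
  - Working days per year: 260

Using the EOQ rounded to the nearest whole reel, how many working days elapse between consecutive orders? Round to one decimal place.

4.4 days

Q* = √(2·D·S / H) = √(2·15,720·102 / 44.4) = √72,227.0 ≈ 268.75 → Q = 269 reels
Days between orders = 260 / (D/Q) = 260 / 58.439 ≈ 4.449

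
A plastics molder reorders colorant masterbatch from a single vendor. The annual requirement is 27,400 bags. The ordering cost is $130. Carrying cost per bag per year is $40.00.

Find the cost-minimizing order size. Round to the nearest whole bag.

Q* = √(2·D·S / H) = √(2·27,400·130 / 40) = √178,100.0 ≈ 422.02

422 bags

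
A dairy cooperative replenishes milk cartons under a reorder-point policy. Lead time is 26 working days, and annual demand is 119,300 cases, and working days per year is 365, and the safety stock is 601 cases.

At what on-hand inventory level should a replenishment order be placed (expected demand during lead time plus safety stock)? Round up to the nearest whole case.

9,100 cases

Daily demand d = 119,300 / 365 = 326.849 cases/day
Demand during lead time = 326.849 × 26 = 8,498.08
Reorder point = 8,498.08 + 601 = 9,099.08 → round up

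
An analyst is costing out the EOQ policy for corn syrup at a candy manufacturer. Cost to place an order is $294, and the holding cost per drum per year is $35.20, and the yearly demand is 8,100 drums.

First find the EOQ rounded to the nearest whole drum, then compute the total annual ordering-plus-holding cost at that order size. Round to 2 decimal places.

$12,948.00

EOQ = √(2DS/H) = √(2 × 8,100 × 294 / 35.2)
    = √(135,306.82) ≈ 367.84 → Q = 368 drums
Ordering: D/Q × S = 8,100/368 × $294 = $6,471.20
Holding:  Q/2 × H = 368/2 × $35.2 = $6,476.80
Total = $6,471.20 + $6,476.80 = $12,948.00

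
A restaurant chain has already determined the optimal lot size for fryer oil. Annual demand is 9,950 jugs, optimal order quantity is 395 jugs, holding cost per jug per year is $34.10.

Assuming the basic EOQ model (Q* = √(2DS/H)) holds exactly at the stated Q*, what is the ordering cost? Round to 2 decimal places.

$267.36

From Q* = √(2DS/H) ⇒ Q*² = 2DS/H.
S = Q²H / (2D) = 395² × 34.1 / (2 × 9,950) = 267.3594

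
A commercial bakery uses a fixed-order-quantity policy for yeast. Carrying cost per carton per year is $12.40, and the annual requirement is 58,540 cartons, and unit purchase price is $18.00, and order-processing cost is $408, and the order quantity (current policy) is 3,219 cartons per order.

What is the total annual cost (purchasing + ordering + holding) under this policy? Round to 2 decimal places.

$1,081,097.59

Orders/yr = 58,540/3,219 = 18.186; ordering cost = 18.186 × $408 = $7,419.79
Average inventory = 3,219/2 = 1609.5; holding cost = 1609.5 × $12.4 = $19,957.80
Purchase cost = D·C = 58,540 × 18 = $1,053,720.00
Total = $7,419.79 + $19,957.80 + $1,053,720.00 = $1,081,097.59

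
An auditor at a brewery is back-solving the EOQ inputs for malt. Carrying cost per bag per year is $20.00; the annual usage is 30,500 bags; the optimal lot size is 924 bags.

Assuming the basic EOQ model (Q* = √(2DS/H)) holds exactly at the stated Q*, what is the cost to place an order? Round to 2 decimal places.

From Q* = √(2DS/H) ⇒ Q*² = 2DS/H.
S = Q²H / (2D) = 924² × 20 / (2 × 30,500) = 279.9266

$279.93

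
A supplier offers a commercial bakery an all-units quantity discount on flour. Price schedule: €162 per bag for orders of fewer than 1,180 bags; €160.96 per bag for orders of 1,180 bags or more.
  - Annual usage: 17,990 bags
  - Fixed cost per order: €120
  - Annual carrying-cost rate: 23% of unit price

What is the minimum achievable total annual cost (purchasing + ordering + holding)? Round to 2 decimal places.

H₁ = 23%×€162 = €37.2600;  H₂ = 23%×€160.96 = €37.0208
EOQ₁ = √(2×17,990×120/37.2600) = 340.41  (< 1,180, feasible at tier 1)
EOQ₂ = √(2×17,990×120/37.0208) = 341.51  (< 1,180 → use Q = 1,180 at tier-2 price)
TC(tier 1 (EOQ₁), Q≈340.4) = €2,927,063.60
TC(tier 2, Q≈1,180.0) = €2,919,342.16
Minimum at tier 2: €2,919,342.16

€2,919,342.16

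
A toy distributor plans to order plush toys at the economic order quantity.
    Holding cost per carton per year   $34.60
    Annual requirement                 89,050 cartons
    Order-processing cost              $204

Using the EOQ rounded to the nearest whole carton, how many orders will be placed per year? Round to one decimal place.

Optimal lot size Q* = (2 × 89,050 × $204 / $34.6)^½ ≈ 1,024.73 → Q = 1,025
Orders per year = D/Q = 89,050 / 1,025 = 86.878

86.9 orders per year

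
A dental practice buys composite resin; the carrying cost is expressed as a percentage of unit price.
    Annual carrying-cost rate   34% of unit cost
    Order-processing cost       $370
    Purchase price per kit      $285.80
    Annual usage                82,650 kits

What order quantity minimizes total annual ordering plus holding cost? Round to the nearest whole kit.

H = i·C = 0.34 × $285.8 = $97.1720 per kit-year
Optimal lot size Q* = (2 × 82,650 × $370 / $97.172)^½ ≈ 793.35

793 kits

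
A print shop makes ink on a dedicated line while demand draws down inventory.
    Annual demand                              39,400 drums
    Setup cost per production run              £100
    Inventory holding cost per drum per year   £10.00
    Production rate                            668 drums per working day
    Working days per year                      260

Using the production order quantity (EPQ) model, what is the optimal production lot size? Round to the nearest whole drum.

1,010 drums

Daily demand d = 39,400/260 = 151.538; p = 668; 1 − d/p = 0.77315
EPQ = √(2DS / (H(1 − d/p)))
    = √(2 × 39,400 × 100 / (10 × 0.77315)) ≈ 1,009.56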